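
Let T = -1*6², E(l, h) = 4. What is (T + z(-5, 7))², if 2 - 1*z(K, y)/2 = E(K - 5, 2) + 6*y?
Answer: 15376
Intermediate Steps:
T = -36 (T = -1*36 = -36)
z(K, y) = -4 - 12*y (z(K, y) = 4 - 2*(4 + 6*y) = 4 + (-8 - 12*y) = -4 - 12*y)
(T + z(-5, 7))² = (-36 + (-4 - 12*7))² = (-36 + (-4 - 84))² = (-36 - 88)² = (-124)² = 15376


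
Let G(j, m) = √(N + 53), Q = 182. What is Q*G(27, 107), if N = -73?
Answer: 364*I*√5 ≈ 813.93*I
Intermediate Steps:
G(j, m) = 2*I*√5 (G(j, m) = √(-73 + 53) = √(-20) = 2*I*√5)
Q*G(27, 107) = 182*(2*I*√5) = 364*I*√5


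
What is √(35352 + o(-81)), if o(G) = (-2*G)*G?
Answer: 3*√2470 ≈ 149.10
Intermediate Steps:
o(G) = -2*G²
√(35352 + o(-81)) = √(35352 - 2*(-81)²) = √(35352 - 2*6561) = √(35352 - 13122) = √22230 = 3*√2470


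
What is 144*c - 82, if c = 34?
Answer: 4814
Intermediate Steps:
144*c - 82 = 144*34 - 82 = 4896 - 82 = 4814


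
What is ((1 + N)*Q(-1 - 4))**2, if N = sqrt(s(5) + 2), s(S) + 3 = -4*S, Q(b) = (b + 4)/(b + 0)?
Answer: (1 + I*sqrt(21))**2/25 ≈ -0.8 + 0.36661*I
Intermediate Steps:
Q(b) = (4 + b)/b
s(S) = -3 - 4*S
N = I*sqrt(21) (N = sqrt((-3 - 4*5) + 2) = sqrt((-3 - 20) + 2) = sqrt(-23 + 2) = sqrt(-21) = I*sqrt(21) ≈ 4.5826*I)
((1 + N)*Q(-1 - 4))**2 = ((1 + I*sqrt(21))*((4 + (-1 - 4))/(-1 - 4)))**2 = ((1 + I*sqrt(21))*((4 - 5)/(-5)))**2 = ((1 + I*sqrt(21))*(-1/5*(-1)))**2 = ((1 + I*sqrt(21))*(1/5))**2 = (1/5 + I*sqrt(21)/5)**2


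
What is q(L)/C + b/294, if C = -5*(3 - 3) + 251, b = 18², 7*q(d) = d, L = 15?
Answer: 13659/12299 ≈ 1.1106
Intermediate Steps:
q(d) = d/7
b = 324
C = 251 (C = -5*0 + 251 = 0 + 251 = 251)
q(L)/C + b/294 = ((⅐)*15)/251 + 324/294 = (15/7)*(1/251) + 324*(1/294) = 15/1757 + 54/49 = 13659/12299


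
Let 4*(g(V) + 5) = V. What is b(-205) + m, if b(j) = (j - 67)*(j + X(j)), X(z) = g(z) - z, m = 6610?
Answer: 21910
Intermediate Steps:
g(V) = -5 + V/4
X(z) = -5 - 3*z/4 (X(z) = (-5 + z/4) - z = -5 - 3*z/4)
b(j) = (-67 + j)*(-5 + j/4) (b(j) = (j - 67)*(j + (-5 - 3*j/4)) = (-67 + j)*(-5 + j/4))
b(-205) + m = (335 - 87/4*(-205) + (¼)*(-205)²) + 6610 = (335 + 17835/4 + (¼)*42025) + 6610 = (335 + 17835/4 + 42025/4) + 6610 = 15300 + 6610 = 21910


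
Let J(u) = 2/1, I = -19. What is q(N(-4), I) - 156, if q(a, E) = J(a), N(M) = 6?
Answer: -154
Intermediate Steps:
J(u) = 2 (J(u) = 2*1 = 2)
q(a, E) = 2
q(N(-4), I) - 156 = 2 - 156 = -154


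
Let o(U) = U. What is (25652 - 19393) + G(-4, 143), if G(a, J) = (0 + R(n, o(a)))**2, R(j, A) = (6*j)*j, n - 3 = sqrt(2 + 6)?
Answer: 27031 + 14688*sqrt(2) ≈ 47803.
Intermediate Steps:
n = 3 + 2*sqrt(2) (n = 3 + sqrt(2 + 6) = 3 + sqrt(8) = 3 + 2*sqrt(2) ≈ 5.8284)
R(j, A) = 6*j**2
G(a, J) = 36*(3 + 2*sqrt(2))**4 (G(a, J) = (0 + 6*(3 + 2*sqrt(2))**2)**2 = (6*(3 + 2*sqrt(2))**2)**2 = 36*(3 + 2*sqrt(2))**4)
(25652 - 19393) + G(-4, 143) = (25652 - 19393) + (20772 + 14688*sqrt(2)) = 6259 + (20772 + 14688*sqrt(2)) = 27031 + 14688*sqrt(2)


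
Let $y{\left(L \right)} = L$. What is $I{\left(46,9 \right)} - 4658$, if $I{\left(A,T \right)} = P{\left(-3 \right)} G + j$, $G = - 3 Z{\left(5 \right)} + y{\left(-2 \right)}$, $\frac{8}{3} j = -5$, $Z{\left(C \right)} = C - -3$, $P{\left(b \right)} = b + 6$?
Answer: $- \frac{37903}{8} \approx -4737.9$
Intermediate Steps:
$P{\left(b \right)} = 6 + b$
$Z{\left(C \right)} = 3 + C$ ($Z{\left(C \right)} = C + 3 = 3 + C$)
$j = - \frac{15}{8}$ ($j = \frac{3}{8} \left(-5\right) = - \frac{15}{8} \approx -1.875$)
$G = -26$ ($G = - 3 \left(3 + 5\right) - 2 = \left(-3\right) 8 - 2 = -24 - 2 = -26$)
$I{\left(A,T \right)} = - \frac{639}{8}$ ($I{\left(A,T \right)} = \left(6 - 3\right) \left(-26\right) - \frac{15}{8} = 3 \left(-26\right) - \frac{15}{8} = -78 - \frac{15}{8} = - \frac{639}{8}$)
$I{\left(46,9 \right)} - 4658 = - \frac{639}{8} - 4658 = - \frac{37903}{8}$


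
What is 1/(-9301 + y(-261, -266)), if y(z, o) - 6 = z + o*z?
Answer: 1/59870 ≈ 1.6703e-5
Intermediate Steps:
y(z, o) = 6 + z + o*z (y(z, o) = 6 + (z + o*z) = 6 + z + o*z)
1/(-9301 + y(-261, -266)) = 1/(-9301 + (6 - 261 - 266*(-261))) = 1/(-9301 + (6 - 261 + 69426)) = 1/(-9301 + 69171) = 1/59870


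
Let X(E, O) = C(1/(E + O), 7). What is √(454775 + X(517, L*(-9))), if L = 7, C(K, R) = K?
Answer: √93736404354/454 ≈ 674.37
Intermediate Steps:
X(E, O) = 1/(E + O)
√(454775 + X(517, L*(-9))) = √(454775 + 1/(517 + 7*(-9))) = √(454775 + 1/(517 - 63)) = √(454775 + 1/454) = √(206467851/454) = √93736404354/454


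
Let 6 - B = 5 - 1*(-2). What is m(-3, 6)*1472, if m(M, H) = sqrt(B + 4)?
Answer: 1472*sqrt(3) ≈ 2549.6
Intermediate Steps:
B = -1 (B = 6 - (5 - 1*(-2)) = 6 - (5 + 2) = 6 - 1*7 = 6 - 7 = -1)
m(M, H) = sqrt(3) (m(M, H) = sqrt(-1 + 4) = sqrt(3))
m(-3, 6)*1472 = sqrt(3)*1472 = 1472*sqrt(3)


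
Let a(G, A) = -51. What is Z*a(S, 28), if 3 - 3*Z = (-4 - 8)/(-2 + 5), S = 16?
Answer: -119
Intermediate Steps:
Z = 7/3 (Z = 1 - (-4 - 8)/(3*(-2 + 5)) = 1 - (-4)/3 = 1 - 1/3*(-4) = 1 + 4/3 = 7/3 ≈ 2.3333)
Z*a(S, 28) = (7/3)*(-51) = -119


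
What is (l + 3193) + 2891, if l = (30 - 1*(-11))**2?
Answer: 7765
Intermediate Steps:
l = 1681 (l = (30 + 11)**2 = 41**2 = 1681)
(l + 3193) + 2891 = (1681 + 3193) + 2891 = 4874 + 2891 = 7765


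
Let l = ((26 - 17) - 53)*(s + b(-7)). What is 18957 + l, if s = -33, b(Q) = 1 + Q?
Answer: 20673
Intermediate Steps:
l = 1716 (l = ((26 - 17) - 53)*(-33 + (1 - 7)) = (9 - 53)*(-33 - 6) = -44*(-39) = 1716)
18957 + l = 18957 + 1716 = 20673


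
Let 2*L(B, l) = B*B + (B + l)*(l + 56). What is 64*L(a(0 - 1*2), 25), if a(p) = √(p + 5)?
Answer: 64896 + 2592*√3 ≈ 69386.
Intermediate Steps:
a(p) = √(5 + p)
L(B, l) = B²/2 + (56 + l)*(B + l)/2 (L(B, l) = (B*B + (B + l)*(l + 56))/2 = (B² + (B + l)*(56 + l))/2 = (B² + (56 + l)*(B + l))/2 = B²/2 + (56 + l)*(B + l)/2)
64*L(a(0 - 1*2), 25) = 64*((√(5 + (0 - 1*2)))²/2 + (½)*25² + 28*√(5 + (0 - 1*2)) + 28*25 + (½)*√(5 + (0 - 1*2))*25) = 64*((√(5 + (0 - 2)))²/2 + (½)*625 + 28*√(5 + (0 - 2)) + 700 + (½)*√(5 + (0 - 2))*25) = 64*((√(5 - 2))²/2 + 625/2 + 28*√(5 - 2) + 700 + (½)*√(5 - 2)*25) = 64*((√3)²/2 + 625/2 + 28*√3 + 700 + (½)*√3*25) = 64*((½)*3 + 625/2 + 28*√3 + 700 + 25*√3/2) = 64*(3/2 + 625/2 + 28*√3 + 700 + 25*√3/2) = 64*(1014 + 81*√3/2) = 64896 + 2592*√3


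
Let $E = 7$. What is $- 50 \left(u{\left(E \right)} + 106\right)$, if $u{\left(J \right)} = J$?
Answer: $-5650$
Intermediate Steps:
$- 50 \left(u{\left(E \right)} + 106\right) = - 50 \left(7 + 106\right) = \left(-50\right) 113 = -5650$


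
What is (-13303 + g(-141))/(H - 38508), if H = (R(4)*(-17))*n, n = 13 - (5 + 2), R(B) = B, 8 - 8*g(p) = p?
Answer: 35425/103776 ≈ 0.34136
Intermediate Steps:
g(p) = 1 - p/8
n = 6 (n = 13 - 1*7 = 13 - 7 = 6)
H = -408 (H = (4*(-17))*6 = -68*6 = -408)
(-13303 + g(-141))/(H - 38508) = (-13303 + (1 - 1/8*(-141)))/(-408 - 38508) = (-13303 + (1 + 141/8))/(-38916) = (-13303 + 149/8)*(-1/38916) = -106275/8*(-1/38916) = 35425/103776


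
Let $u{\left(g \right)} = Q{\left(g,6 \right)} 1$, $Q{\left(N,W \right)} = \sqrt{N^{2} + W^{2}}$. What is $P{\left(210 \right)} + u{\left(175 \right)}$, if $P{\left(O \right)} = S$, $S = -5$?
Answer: $-5 + \sqrt{30661} \approx 170.1$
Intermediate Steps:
$u{\left(g \right)} = \sqrt{36 + g^{2}}$ ($u{\left(g \right)} = \sqrt{g^{2} + 6^{2}} \cdot 1 = \sqrt{g^{2} + 36} \cdot 1 = \sqrt{36 + g^{2}} \cdot 1 = \sqrt{36 + g^{2}}$)
$P{\left(O \right)} = -5$
$P{\left(210 \right)} + u{\left(175 \right)} = -5 + \sqrt{36 + 175^{2}} = -5 + \sqrt{36 + 30625} = -5 + \sqrt{30661}$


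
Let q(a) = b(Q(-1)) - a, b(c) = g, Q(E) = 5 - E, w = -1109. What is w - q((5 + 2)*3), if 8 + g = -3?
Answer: -1077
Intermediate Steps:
g = -11 (g = -8 - 3 = -11)
b(c) = -11
q(a) = -11 - a
w - q((5 + 2)*3) = -1109 - (-11 - (5 + 2)*3) = -1109 - (-11 - 7*3) = -1109 - (-11 - 1*21) = -1109 - (-11 - 21) = -1109 - 1*(-32) = -1109 + 32 = -1077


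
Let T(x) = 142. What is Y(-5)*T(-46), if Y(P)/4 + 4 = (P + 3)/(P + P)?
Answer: -10792/5 ≈ -2158.4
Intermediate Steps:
Y(P) = -16 + 2*(3 + P)/P (Y(P) = -16 + 4*((P + 3)/(P + P)) = -16 + 4*((3 + P)/((2*P))) = -16 + 4*((3 + P)*(1/(2*P))) = -16 + 4*((3 + P)/(2*P)) = -16 + 2*(3 + P)/P)
Y(-5)*T(-46) = (-14 + 6/(-5))*142 = (-14 + 6*(-⅕))*142 = (-14 - 6/5)*142 = -76/5*142 = -10792/5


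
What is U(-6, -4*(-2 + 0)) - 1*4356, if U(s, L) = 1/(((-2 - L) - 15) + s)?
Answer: -135037/31 ≈ -4356.0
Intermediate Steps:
U(s, L) = 1/(-17 + s - L) (U(s, L) = 1/((-17 - L) + s) = 1/(-17 + s - L))
U(-6, -4*(-2 + 0)) - 1*4356 = 1/(-17 - 6 - (-4)*(-2 + 0)) - 1*4356 = 1/(-17 - 6 - (-4)*(-2)) - 4356 = 1/(-17 - 6 - 1*8) - 4356 = 1/(-17 - 6 - 8) - 4356 = 1/(-31) - 4356 = -1/31 - 4356 = -135037/31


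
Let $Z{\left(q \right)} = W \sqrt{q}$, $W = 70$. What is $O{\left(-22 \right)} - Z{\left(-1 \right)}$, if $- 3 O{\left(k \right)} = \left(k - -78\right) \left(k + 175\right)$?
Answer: $-2856 - 70 i \approx -2856.0 - 70.0 i$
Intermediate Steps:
$Z{\left(q \right)} = 70 \sqrt{q}$
$O{\left(k \right)} = - \frac{\left(78 + k\right) \left(175 + k\right)}{3}$ ($O{\left(k \right)} = - \frac{\left(k - -78\right) \left(k + 175\right)}{3} = - \frac{\left(k + 78\right) \left(175 + k\right)}{3} = - \frac{\left(78 + k\right) \left(175 + k\right)}{3}$)
$O{\left(-22 \right)} - Z{\left(-1 \right)} = \left(-4550 - - \frac{5566}{3} - \frac{\left(-22\right)^{2}}{3}\right) - 70 \sqrt{-1} = \left(-4550 + \frac{5566}{3} - \frac{484}{3}\right) - 70 i = -2856 - 70 i$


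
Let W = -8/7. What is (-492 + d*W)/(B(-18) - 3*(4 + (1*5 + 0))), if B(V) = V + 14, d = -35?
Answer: 452/31 ≈ 14.581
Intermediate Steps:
W = -8/7 (W = -8*⅐ = -8/7 ≈ -1.1429)
B(V) = 14 + V
(-492 + d*W)/(B(-18) - 3*(4 + (1*5 + 0))) = (-492 - 35*(-8/7))/((14 - 18) - 3*(4 + (1*5 + 0))) = (-492 + 40)/(-4 - 3*(4 + (5 + 0))) = -452/(-4 - 3*(4 + 5)) = -452/(-4 - 3*9) = -452/(-4 - 27) = -452/(-31) = -452*(-1/31) = 452/31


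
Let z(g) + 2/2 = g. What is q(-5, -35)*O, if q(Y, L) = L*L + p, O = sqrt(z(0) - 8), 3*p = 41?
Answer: 3716*I ≈ 3716.0*I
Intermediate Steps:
p = 41/3 (p = (1/3)*41 = 41/3 ≈ 13.667)
z(g) = -1 + g
O = 3*I (O = sqrt((-1 + 0) - 8) = sqrt(-1 - 8) = sqrt(-9) = 3*I ≈ 3.0*I)
q(Y, L) = 41/3 + L**2 (q(Y, L) = L*L + 41/3 = L**2 + 41/3 = 41/3 + L**2)
q(-5, -35)*O = (41/3 + (-35)**2)*(3*I) = (41/3 + 1225)*(3*I) = 3716*(3*I)/3 = 3716*I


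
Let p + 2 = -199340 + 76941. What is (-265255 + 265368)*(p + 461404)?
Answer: 38307339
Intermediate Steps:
p = -122401 (p = -2 + (-199340 + 76941) = -2 - 122399 = -122401)
(-265255 + 265368)*(p + 461404) = (-265255 + 265368)*(-122401 + 461404) = 113*339003 = 38307339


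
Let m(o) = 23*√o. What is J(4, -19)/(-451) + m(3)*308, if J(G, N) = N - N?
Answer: 7084*√3 ≈ 12270.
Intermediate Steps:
J(G, N) = 0
J(4, -19)/(-451) + m(3)*308 = 0/(-451) + (23*√3)*308 = 0*(-1/451) + 7084*√3 = 0 + 7084*√3 = 7084*√3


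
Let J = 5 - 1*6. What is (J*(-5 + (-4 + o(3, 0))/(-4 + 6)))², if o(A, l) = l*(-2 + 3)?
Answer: 49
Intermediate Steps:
o(A, l) = l (o(A, l) = l*1 = l)
J = -1 (J = 5 - 6 = -1)
(J*(-5 + (-4 + o(3, 0))/(-4 + 6)))² = (-(-5 + (-4 + 0)/(-4 + 6)))² = (-(-5 - 4/2))² = (-(-5 - 4*½))² = (-(-5 - 2))² = (-1*(-7))² = 7² = 49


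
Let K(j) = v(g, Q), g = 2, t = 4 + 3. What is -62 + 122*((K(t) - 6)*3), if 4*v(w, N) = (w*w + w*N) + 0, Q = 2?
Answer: -1526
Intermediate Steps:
t = 7
v(w, N) = w²/4 + N*w/4 (v(w, N) = ((w*w + w*N) + 0)/4 = ((w² + N*w) + 0)/4 = (w² + N*w)/4 = w²/4 + N*w/4)
K(j) = 2 (K(j) = (¼)*2*(2 + 2) = (¼)*2*4 = 2)
-62 + 122*((K(t) - 6)*3) = -62 + 122*((2 - 6)*3) = -62 + 122*(-4*3) = -62 + 122*(-12) = -62 - 1464 = -1526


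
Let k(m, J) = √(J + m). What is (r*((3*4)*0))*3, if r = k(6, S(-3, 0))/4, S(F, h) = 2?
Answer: 0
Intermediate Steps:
r = √2/2 (r = √(2 + 6)/4 = √8*(¼) = (2*√2)*(¼) = √2/2 ≈ 0.70711)
(r*((3*4)*0))*3 = ((√2/2)*((3*4)*0))*3 = ((√2/2)*(12*0))*3 = ((√2/2)*0)*3 = 0*3 = 0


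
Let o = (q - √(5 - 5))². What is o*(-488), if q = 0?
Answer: 0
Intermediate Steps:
o = 0 (o = (0 - √(5 - 5))² = (0 - √0)² = (0 - 1*0)² = (0 + 0)² = 0² = 0)
o*(-488) = 0*(-488) = 0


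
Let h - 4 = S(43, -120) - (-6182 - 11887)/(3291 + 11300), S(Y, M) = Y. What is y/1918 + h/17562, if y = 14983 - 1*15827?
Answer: -53730652805/122870504589 ≈ -0.43729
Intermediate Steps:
y = -844 (y = 14983 - 15827 = -844)
h = 703846/14591 (h = 4 + (43 - (-6182 - 11887)/(3291 + 11300)) = 4 + (43 - (-18069)/14591) = 4 + (43 - 1*(-18069/14591)) = 4 + (43 + 18069/14591) = 4 + 645482/14591 = 703846/14591 ≈ 48.238)
y/1918 + h/17562 = -844/1918 + (703846/14591)/17562 = -844*1/1918 + (703846/14591)*(1/17562) = -422/959 + 351923/128123571 = -53730652805/122870504589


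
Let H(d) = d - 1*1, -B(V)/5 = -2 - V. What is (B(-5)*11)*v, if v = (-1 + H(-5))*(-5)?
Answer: -5775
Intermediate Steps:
B(V) = 10 + 5*V (B(V) = -5*(-2 - V) = 10 + 5*V)
H(d) = -1 + d (H(d) = d - 1 = -1 + d)
v = 35 (v = (-1 + (-1 - 5))*(-5) = (-1 - 6)*(-5) = -7*(-5) = 35)
(B(-5)*11)*v = ((10 + 5*(-5))*11)*35 = ((10 - 25)*11)*35 = -15*11*35 = -165*35 = -5775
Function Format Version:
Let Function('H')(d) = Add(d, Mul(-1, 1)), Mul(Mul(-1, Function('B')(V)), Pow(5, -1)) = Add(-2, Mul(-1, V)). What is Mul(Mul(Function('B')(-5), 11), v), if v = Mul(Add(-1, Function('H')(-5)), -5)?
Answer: -5775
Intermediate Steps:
Function('B')(V) = Add(10, Mul(5, V)) (Function('B')(V) = Mul(-5, Add(-2, Mul(-1, V))) = Add(10, Mul(5, V)))
Function('H')(d) = Add(-1, d) (Function('H')(d) = Add(d, -1) = Add(-1, d))
v = 35 (v = Mul(Add(-1, Add(-1, -5)), -5) = Mul(Add(-1, -6), -5) = Mul(-7, -5) = 35)
Mul(Mul(Function('B')(-5), 11), v) = Mul(Mul(Add(10, Mul(5, -5)), 11), 35) = Mul(Mul(Add(10, -25), 11), 35) = Mul(Mul(-15, 11), 35) = Mul(-165, 35) = -5775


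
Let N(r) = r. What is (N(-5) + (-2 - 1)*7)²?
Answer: 676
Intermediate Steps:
(N(-5) + (-2 - 1)*7)² = (-5 + (-2 - 1)*7)² = (-5 - 3*7)² = (-5 - 21)² = (-26)² = 676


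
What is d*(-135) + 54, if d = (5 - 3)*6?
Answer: -1566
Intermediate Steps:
d = 12 (d = 2*6 = 12)
d*(-135) + 54 = 12*(-135) + 54 = -1620 + 54 = -1566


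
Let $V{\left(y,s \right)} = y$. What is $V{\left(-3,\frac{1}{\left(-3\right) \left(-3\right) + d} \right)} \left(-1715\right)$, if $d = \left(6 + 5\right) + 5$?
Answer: $5145$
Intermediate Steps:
$d = 16$ ($d = 11 + 5 = 16$)
$V{\left(-3,\frac{1}{\left(-3\right) \left(-3\right) + d} \right)} \left(-1715\right) = \left(-3\right) \left(-1715\right) = 5145$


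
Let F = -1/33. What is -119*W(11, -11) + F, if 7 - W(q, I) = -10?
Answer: -66760/33 ≈ -2023.0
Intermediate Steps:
W(q, I) = 17 (W(q, I) = 7 - 1*(-10) = 7 + 10 = 17)
F = -1/33 (F = -1*1/33 = -1/33 ≈ -0.030303)
-119*W(11, -11) + F = -119*17 - 1/33 = -2023 - 1/33 = -66760/33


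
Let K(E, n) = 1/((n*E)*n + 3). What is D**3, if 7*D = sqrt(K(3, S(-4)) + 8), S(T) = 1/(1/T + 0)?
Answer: 409*sqrt(20859)/892143 ≈ 0.066212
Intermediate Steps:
S(T) = T (S(T) = 1/(1/T + 0) = 1/(1/T) = T)
K(E, n) = 1/(3 + E*n**2) (K(E, n) = 1/((E*n)*n + 3) = 1/(E*n**2 + 3) = 1/(3 + E*n**2))
D = sqrt(20859)/357 (D = sqrt(1/(3 + 3*(-4)**2) + 8)/7 = sqrt(1/(3 + 3*16) + 8)/7 = sqrt(1/(3 + 48) + 8)/7 = sqrt(1/51 + 8)/7 = sqrt(409/51)/7 = (sqrt(20859)/51)/7 = sqrt(20859)/357 ≈ 0.40456)
D**3 = (sqrt(20859)/357)**3 = 409*sqrt(20859)/892143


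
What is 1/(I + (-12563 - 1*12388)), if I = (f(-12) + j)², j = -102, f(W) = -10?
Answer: -1/12407 ≈ -8.0600e-5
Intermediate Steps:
I = 12544 (I = (-10 - 102)² = (-112)² = 12544)
1/(I + (-12563 - 1*12388)) = 1/(12544 + (-12563 - 1*12388)) = 1/(12544 + (-12563 - 12388)) = 1/(12544 - 24951) = 1/(-12407) = -1/12407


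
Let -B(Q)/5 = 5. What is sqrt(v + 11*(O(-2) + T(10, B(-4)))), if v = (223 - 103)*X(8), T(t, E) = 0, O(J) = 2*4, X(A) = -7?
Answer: 4*I*sqrt(47) ≈ 27.423*I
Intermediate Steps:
B(Q) = -25 (B(Q) = -5*5 = -25)
O(J) = 8
v = -840 (v = (223 - 103)*(-7) = 120*(-7) = -840)
sqrt(v + 11*(O(-2) + T(10, B(-4)))) = sqrt(-840 + 11*(8 + 0)) = sqrt(-840 + 11*8) = sqrt(-840 + 88) = sqrt(-752) = 4*I*sqrt(47)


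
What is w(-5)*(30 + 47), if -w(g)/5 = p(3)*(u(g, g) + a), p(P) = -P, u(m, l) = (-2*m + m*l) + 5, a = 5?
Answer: 51975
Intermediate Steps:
u(m, l) = 5 - 2*m + l*m (u(m, l) = (-2*m + l*m) + 5 = 5 - 2*m + l*m)
w(g) = 150 - 30*g + 15*g² (w(g) = -5*(-1*3)*((5 - 2*g + g*g) + 5) = -(-15)*((5 - 2*g + g²) + 5) = -(-15)*((5 + g² - 2*g) + 5) = -(-15)*(10 + g² - 2*g) = -5*(-30 - 3*g² + 6*g) = 150 - 30*g + 15*g²)
w(-5)*(30 + 47) = (150 - 30*(-5) + 15*(-5)²)*(30 + 47) = (150 + 150 + 15*25)*77 = (150 + 150 + 375)*77 = 675*77 = 51975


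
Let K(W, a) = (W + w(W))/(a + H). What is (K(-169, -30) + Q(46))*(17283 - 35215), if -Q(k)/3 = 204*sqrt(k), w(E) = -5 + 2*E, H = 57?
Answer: 9181184/27 + 10974384*sqrt(46) ≈ 7.4772e+7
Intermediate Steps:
K(W, a) = (-5 + 3*W)/(57 + a) (K(W, a) = (W + (-5 + 2*W))/(a + 57) = (-5 + 3*W)/(57 + a))
Q(k) = -612*sqrt(k)
(K(-169, -30) + Q(46))*(17283 - 35215) = ((-5 + 3*(-169))/(57 - 30) - 612*sqrt(46))*(17283 - 35215) = ((-5 - 507)/27 - 612*sqrt(46))*(-17932) = ((1/27)*(-512) - 612*sqrt(46))*(-17932) = (-512/27 - 612*sqrt(46))*(-17932) = 9181184/27 + 10974384*sqrt(46)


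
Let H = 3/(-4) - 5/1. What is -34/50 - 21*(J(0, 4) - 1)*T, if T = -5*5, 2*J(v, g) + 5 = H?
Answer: -669511/200 ≈ -3347.6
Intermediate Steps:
H = -23/4 (H = 3*(-1/4) - 5*1 = -3/4 - 5 = -23/4 ≈ -5.7500)
J(v, g) = -43/8 (J(v, g) = -5/2 + (1/2)*(-23/4) = -5/2 - 23/8 = -43/8)
T = -25
-34/50 - 21*(J(0, 4) - 1)*T = -34/50 - 21*(-43/8 - 1)*(-25) = -34*1/50 - (-1071)*(-25)/8 = -17/25 - 21*1275/8 = -17/25 - 26775/8 = -669511/200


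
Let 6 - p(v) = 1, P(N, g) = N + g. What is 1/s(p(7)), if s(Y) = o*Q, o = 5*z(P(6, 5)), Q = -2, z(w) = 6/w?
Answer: -11/60 ≈ -0.18333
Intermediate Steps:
p(v) = 5 (p(v) = 6 - 1*1 = 6 - 1 = 5)
o = 30/11 (o = 5*(6/(6 + 5)) = 5*(6/11) = 30/11 ≈ 2.7273)
s(Y) = -60/11 (s(Y) = (30/11)*(-2) = -60/11)
1/s(p(7)) = 1/(-60/11) = -11/60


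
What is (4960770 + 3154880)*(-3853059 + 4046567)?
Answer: 1570443200200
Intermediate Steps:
(4960770 + 3154880)*(-3853059 + 4046567) = 8115650*193508 = 1570443200200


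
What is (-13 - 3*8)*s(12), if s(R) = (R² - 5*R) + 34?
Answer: -4366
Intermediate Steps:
s(R) = 34 + R² - 5*R
(-13 - 3*8)*s(12) = (-13 - 3*8)*(34 + 12² - 5*12) = (-13 - 24)*(34 + 144 - 60) = -37*118 = -4366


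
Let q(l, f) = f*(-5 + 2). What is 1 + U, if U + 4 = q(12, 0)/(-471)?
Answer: -3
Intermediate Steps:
q(l, f) = -3*f (q(l, f) = f*(-3) = -3*f)
U = -4 (U = -4 - 3*0/(-471) = -4 + 0*(-1/471) = -4 + 0 = -4)
1 + U = 1 - 4 = -3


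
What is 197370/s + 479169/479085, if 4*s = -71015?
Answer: -22946655951/2268148085 ≈ -10.117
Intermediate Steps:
s = -71015/4 (s = (¼)*(-71015) = -71015/4 ≈ -17754.)
197370/s + 479169/479085 = 197370/(-71015/4) + 479169/479085 = 197370*(-4/71015) + 479169*(1/479085) = -157896/14203 + 159723/159695 = -22946655951/2268148085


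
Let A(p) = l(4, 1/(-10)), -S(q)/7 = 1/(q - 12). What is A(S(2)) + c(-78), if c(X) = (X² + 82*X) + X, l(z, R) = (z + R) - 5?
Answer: -3911/10 ≈ -391.10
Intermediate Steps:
S(q) = -7/(-12 + q) (S(q) = -7/(q - 12) = -7/(-12 + q))
l(z, R) = -5 + R + z (l(z, R) = (R + z) - 5 = -5 + R + z)
A(p) = -11/10 (A(p) = -5 + 1/(-10) + 4 = -5 - ⅒ + 4 = -11/10)
c(X) = X² + 83*X
A(S(2)) + c(-78) = -11/10 - 78*(83 - 78) = -11/10 - 78*5 = -11/10 - 390 = -3911/10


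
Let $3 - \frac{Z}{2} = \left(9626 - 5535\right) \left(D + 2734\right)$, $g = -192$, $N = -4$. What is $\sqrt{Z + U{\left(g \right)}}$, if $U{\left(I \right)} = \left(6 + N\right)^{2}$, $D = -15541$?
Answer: $2 \sqrt{26196721} \approx 10237.0$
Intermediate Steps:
$U{\left(I \right)} = 4$ ($U{\left(I \right)} = \left(6 - 4\right)^{2} = 2^{2} = 4$)
$Z = 104786880$ ($Z = 6 - 2 \left(9626 - 5535\right) \left(-15541 + 2734\right) = 6 - 2 \cdot 4091 \left(-12807\right) = 6 - -104786874 = 6 + 104786874 = 104786880$)
$\sqrt{Z + U{\left(g \right)}} = \sqrt{104786880 + 4} = \sqrt{104786884} = 2 \sqrt{26196721}$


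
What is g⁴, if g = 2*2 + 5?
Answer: 6561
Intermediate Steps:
g = 9 (g = 4 + 5 = 9)
g⁴ = 9⁴ = 6561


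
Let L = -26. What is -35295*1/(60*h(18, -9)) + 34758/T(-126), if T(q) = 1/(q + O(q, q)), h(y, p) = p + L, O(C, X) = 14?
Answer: -545003087/140 ≈ -3.8929e+6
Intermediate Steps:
h(y, p) = -26 + p (h(y, p) = p - 26 = -26 + p)
T(q) = 1/(14 + q) (T(q) = 1/(q + 14) = 1/(14 + q))
-35295*1/(60*h(18, -9)) + 34758/T(-126) = -35295*1/(60*(-26 - 9)) + 34758/(1/(14 - 126)) = -35295/(60*(-35)) + 34758/(1/(-112)) = -35295/(-2100) + 34758/(-1/112) = -35295*(-1/2100) + 34758*(-112) = 2353/140 - 3892896 = -545003087/140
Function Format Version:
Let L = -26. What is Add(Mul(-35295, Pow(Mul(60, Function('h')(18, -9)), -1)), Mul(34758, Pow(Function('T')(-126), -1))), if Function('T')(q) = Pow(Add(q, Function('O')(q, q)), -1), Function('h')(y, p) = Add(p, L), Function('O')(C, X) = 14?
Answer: Rational(-545003087, 140) ≈ -3.8929e+6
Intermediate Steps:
Function('h')(y, p) = Add(-26, p) (Function('h')(y, p) = Add(p, -26) = Add(-26, p))
Function('T')(q) = Pow(Add(14, q), -1) (Function('T')(q) = Pow(Add(q, 14), -1) = Pow(Add(14, q), -1))
Add(Mul(-35295, Pow(Mul(60, Function('h')(18, -9)), -1)), Mul(34758, Pow(Function('T')(-126), -1))) = Add(Mul(-35295, Pow(Mul(60, Add(-26, -9)), -1)), Mul(34758, Pow(Pow(Add(14, -126), -1), -1))) = Add(Mul(-35295, Pow(Mul(60, -35), -1)), Mul(34758, Pow(Pow(-112, -1), -1))) = Add(Mul(-35295, Pow(-2100, -1)), Mul(34758, Pow(Rational(-1, 112), -1))) = Add(Mul(-35295, Rational(-1, 2100)), Mul(34758, -112)) = Add(Rational(2353, 140), -3892896) = Rational(-545003087, 140)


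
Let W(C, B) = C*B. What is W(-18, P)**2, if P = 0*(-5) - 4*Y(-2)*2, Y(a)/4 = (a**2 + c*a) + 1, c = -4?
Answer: 56070144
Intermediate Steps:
Y(a) = 4 - 16*a + 4*a**2 (Y(a) = 4*((a**2 - 4*a) + 1) = 4*(1 + a**2 - 4*a) = 4 - 16*a + 4*a**2)
P = -416 (P = 0*(-5) - 4*(4 - 16*(-2) + 4*(-2)**2)*2 = 0 - 4*(4 + 32 + 4*4)*2 = 0 - 4*(4 + 32 + 16)*2 = 0 - 208*2 = 0 - 4*104 = 0 - 416 = -416)
W(C, B) = B*C
W(-18, P)**2 = (-416*(-18))**2 = 7488**2 = 56070144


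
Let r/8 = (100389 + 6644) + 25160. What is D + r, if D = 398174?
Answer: 1455718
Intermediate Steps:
r = 1057544 (r = 8*((100389 + 6644) + 25160) = 8*(107033 + 25160) = 8*132193 = 1057544)
D + r = 398174 + 1057544 = 1455718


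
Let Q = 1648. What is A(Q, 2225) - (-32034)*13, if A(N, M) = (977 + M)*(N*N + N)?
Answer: 8702017946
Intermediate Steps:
A(N, M) = (977 + M)*(N + N²) (A(N, M) = (977 + M)*(N² + N) = (977 + M)*(N + N²))
A(Q, 2225) - (-32034)*13 = 1648*(977 + 2225 + 977*1648 + 2225*1648) - (-32034)*13 = 1648*(977 + 2225 + 1610096 + 3666800) - 1*(-416442) = 1648*5280098 + 416442 = 8701601504 + 416442 = 8702017946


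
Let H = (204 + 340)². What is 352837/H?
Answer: 352837/295936 ≈ 1.1923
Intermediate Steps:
H = 295936 (H = 544² = 295936)
352837/H = 352837/295936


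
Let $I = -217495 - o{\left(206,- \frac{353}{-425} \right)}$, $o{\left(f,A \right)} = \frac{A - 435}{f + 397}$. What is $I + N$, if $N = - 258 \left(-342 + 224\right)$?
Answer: $- \frac{47936310503}{256275} \approx -1.8705 \cdot 10^{5}$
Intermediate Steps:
$o{\left(f,A \right)} = \frac{-435 + A}{397 + f}$
$I = - \frac{55738346603}{256275}$ ($I = -217495 - \frac{-435 - \frac{353}{-425}}{397 + 206} = -217495 - \frac{-435 - - \frac{353}{425}}{603} = -217495 - \frac{-435 + \frac{353}{425}}{603} = -217495 - \frac{1}{603} \left(- \frac{184522}{425}\right) = -217495 - - \frac{184522}{256275} = -217495 + \frac{184522}{256275} = - \frac{55738346603}{256275} \approx -2.1749 \cdot 10^{5}$)
$N = 30444$ ($N = \left(-258\right) \left(-118\right) = 30444$)
$I + N = - \frac{55738346603}{256275} + 30444 = - \frac{47936310503}{256275}$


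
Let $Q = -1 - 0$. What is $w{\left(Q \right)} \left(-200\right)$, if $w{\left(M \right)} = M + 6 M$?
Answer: $1400$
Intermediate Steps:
$Q = -1$ ($Q = -1 + 0 = -1$)
$w{\left(M \right)} = 7 M$
$w{\left(Q \right)} \left(-200\right) = 7 \left(-1\right) \left(-200\right) = \left(-7\right) \left(-200\right) = 1400$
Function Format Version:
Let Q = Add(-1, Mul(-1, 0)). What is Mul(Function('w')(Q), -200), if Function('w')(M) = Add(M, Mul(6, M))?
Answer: 1400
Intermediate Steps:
Q = -1 (Q = Add(-1, 0) = -1)
Function('w')(M) = Mul(7, M)
Mul(Function('w')(Q), -200) = Mul(Mul(7, -1), -200) = Mul(-7, -200) = 1400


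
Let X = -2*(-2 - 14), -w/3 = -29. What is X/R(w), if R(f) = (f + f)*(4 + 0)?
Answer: 4/87 ≈ 0.045977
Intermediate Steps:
w = 87 (w = -3*(-29) = 87)
R(f) = 8*f (R(f) = (2*f)*4 = 8*f)
X = 32 (X = -2*(-16) = 32)
X/R(w) = 32/((8*87)) = 32/696 = 32*(1/696) = 4/87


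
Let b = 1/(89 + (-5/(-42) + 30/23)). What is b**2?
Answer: 933156/7629847801 ≈ 0.00012230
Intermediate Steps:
b = 966/87349 (b = 1/(89 + (-5*(-1/42) + 30*(1/23))) = 1/(89 + (5/42 + 30/23)) = 1/(89 + 1375/966) = 1/(87349/966) = 966/87349 ≈ 0.011059)
b**2 = (966/87349)**2 = 933156/7629847801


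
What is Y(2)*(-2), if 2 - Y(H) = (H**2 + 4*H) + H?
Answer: 24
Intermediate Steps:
Y(H) = 2 - H**2 - 5*H (Y(H) = 2 - ((H**2 + 4*H) + H) = 2 - (H**2 + 5*H) = 2 + (-H**2 - 5*H) = 2 - H**2 - 5*H)
Y(2)*(-2) = (2 - 1*2**2 - 5*2)*(-2) = (2 - 1*4 - 10)*(-2) = (2 - 4 - 10)*(-2) = -12*(-2) = 24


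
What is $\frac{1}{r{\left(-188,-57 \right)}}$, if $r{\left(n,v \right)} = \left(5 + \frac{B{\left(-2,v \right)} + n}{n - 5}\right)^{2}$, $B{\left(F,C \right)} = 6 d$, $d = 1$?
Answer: $\frac{37249}{1315609} \approx 0.028313$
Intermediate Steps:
$B{\left(F,C \right)} = 6$ ($B{\left(F,C \right)} = 6 \cdot 1 = 6$)
$r{\left(n,v \right)} = \left(5 + \frac{6 + n}{-5 + n}\right)^{2}$ ($r{\left(n,v \right)} = \left(5 + \frac{6 + n}{n - 5}\right)^{2} = \left(5 + \frac{6 + n}{-5 + n}\right)^{2}$)
$\frac{1}{r{\left(-188,-57 \right)}} = \frac{1}{\left(-19 + 6 \left(-188\right)\right)^{2} \frac{1}{\left(-5 - 188\right)^{2}}} = \frac{1}{\left(-19 - 1128\right)^{2} \cdot \frac{1}{37249}} = \frac{1}{\left(-1147\right)^{2} \cdot \frac{1}{37249}} = \frac{1}{1315609 \cdot \frac{1}{37249}} = \frac{1}{\frac{1315609}{37249}} = \frac{37249}{1315609}$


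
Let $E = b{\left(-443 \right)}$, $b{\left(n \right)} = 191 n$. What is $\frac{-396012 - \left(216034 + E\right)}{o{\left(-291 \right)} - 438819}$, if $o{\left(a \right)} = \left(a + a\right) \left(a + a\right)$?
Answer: $\frac{175811}{33365} \approx 5.2693$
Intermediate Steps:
$E = -84613$ ($E = 191 \left(-443\right) = -84613$)
$o{\left(a \right)} = 4 a^{2}$ ($o{\left(a \right)} = 2 a 2 a = 4 a^{2}$)
$\frac{-396012 - \left(216034 + E\right)}{o{\left(-291 \right)} - 438819} = \frac{-396012 - 131421}{4 \left(-291\right)^{2} - 438819} = \frac{-396012 + \left(-216034 + 84613\right)}{4 \cdot 84681 - 438819} = \frac{-396012 - 131421}{338724 - 438819} = - \frac{527433}{-100095} = \left(-527433\right) \left(- \frac{1}{100095}\right) = \frac{175811}{33365}$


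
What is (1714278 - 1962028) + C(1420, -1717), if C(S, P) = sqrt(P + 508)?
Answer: -247750 + I*sqrt(1209) ≈ -2.4775e+5 + 34.771*I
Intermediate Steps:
C(S, P) = sqrt(508 + P)
(1714278 - 1962028) + C(1420, -1717) = (1714278 - 1962028) + sqrt(508 - 1717) = -247750 + sqrt(-1209) = -247750 + I*sqrt(1209)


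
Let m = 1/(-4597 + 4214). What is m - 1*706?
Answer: -270399/383 ≈ -706.00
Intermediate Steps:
m = -1/383 (m = 1/(-383) = -1/383 ≈ -0.0026110)
m - 1*706 = -1/383 - 1*706 = -1/383 - 706 = -270399/383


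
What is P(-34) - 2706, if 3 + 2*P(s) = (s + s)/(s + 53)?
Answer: -102953/38 ≈ -2709.3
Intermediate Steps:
P(s) = -3/2 + s/(53 + s) (P(s) = -3/2 + ((s + s)/(s + 53))/2 = -3/2 + ((2*s)/(53 + s))/2 = -3/2 + (2*s/(53 + s))/2 = -3/2 + s/(53 + s))
P(-34) - 2706 = (-159 - 1*(-34))/(2*(53 - 34)) - 2706 = (½)*(-159 + 34)/19 - 2706 = (½)*(1/19)*(-125) - 2706 = -125/38 - 2706 = -102953/38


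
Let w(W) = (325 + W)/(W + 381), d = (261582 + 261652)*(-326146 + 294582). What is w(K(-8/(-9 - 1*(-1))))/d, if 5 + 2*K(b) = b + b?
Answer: -647/12535156703784 ≈ -5.1615e-11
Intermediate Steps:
K(b) = -5/2 + b (K(b) = -5/2 + (b + b)/2 = -5/2 + (2*b)/2 = -5/2 + b)
d = -16515357976 (d = 523234*(-31564) = -16515357976)
w(W) = (325 + W)/(381 + W)
w(K(-8/(-9 - 1*(-1))))/d = ((325 + (-5/2 - 8/(-9 - 1*(-1))))/(381 + (-5/2 - 8/(-9 - 1*(-1)))))/(-16515357976) = ((325 + (-5/2 - 8/(-9 + 1)))/(381 + (-5/2 - 8/(-9 + 1))))*(-1/16515357976) = ((325 + (-5/2 - 8/(-8)))/(381 + (-5/2 - 8/(-8))))*(-1/16515357976) = ((325 + (-5/2 - 8*(-1/8)))/(381 + (-5/2 - 8*(-1/8))))*(-1/16515357976) = ((325 + (-5/2 + 1))/(381 + (-5/2 + 1)))*(-1/16515357976) = ((325 - 3/2)/(381 - 3/2))*(-1/16515357976) = ((647/2)/(759/2))*(-1/16515357976) = ((2/759)*(647/2))*(-1/16515357976) = (647/759)*(-1/16515357976) = -647/12535156703784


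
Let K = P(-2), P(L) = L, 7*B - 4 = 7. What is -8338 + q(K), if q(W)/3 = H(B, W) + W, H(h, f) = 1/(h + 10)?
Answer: -225281/27 ≈ -8343.7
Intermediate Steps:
B = 11/7 (B = 4/7 + (⅐)*7 = 4/7 + 1 = 11/7 ≈ 1.5714)
K = -2
H(h, f) = 1/(10 + h)
q(W) = 7/27 + 3*W (q(W) = 3*(1/(10 + 11/7) + W) = 3*(1/(81/7) + W) = 3*(7/81 + W) = 7/27 + 3*W)
-8338 + q(K) = -8338 + (7/27 + 3*(-2)) = -8338 + (7/27 - 6) = -8338 - 155/27 = -225281/27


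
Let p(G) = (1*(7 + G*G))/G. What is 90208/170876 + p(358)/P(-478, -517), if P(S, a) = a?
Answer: -1301277477/7906688834 ≈ -0.16458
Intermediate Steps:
p(G) = (7 + G**2)/G (p(G) = (1*(7 + G**2))/G = (7 + G**2)/G)
90208/170876 + p(358)/P(-478, -517) = 90208/170876 + (358 + 7/358)/(-517) = 90208*(1/170876) + (358 + 7*(1/358))*(-1/517) = 22552/42719 + (358 + 7/358)*(-1/517) = 22552/42719 + (128171/358)*(-1/517) = 22552/42719 - 128171/185086 = -1301277477/7906688834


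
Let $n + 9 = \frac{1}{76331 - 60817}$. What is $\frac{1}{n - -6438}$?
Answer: $\frac{15514}{99739507} \approx 0.00015555$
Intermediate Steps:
$n = - \frac{139625}{15514}$ ($n = -9 + \frac{1}{76331 - 60817} = -9 + \frac{1}{15514} = - \frac{139625}{15514} \approx -8.9999$)
$\frac{1}{n - -6438} = \frac{1}{- \frac{139625}{15514} - -6438} = \frac{1}{- \frac{139625}{15514} + \left(-26135 + 32573\right)} = \frac{1}{- \frac{139625}{15514} + 6438} = \frac{1}{\frac{99739507}{15514}} = \frac{15514}{99739507}$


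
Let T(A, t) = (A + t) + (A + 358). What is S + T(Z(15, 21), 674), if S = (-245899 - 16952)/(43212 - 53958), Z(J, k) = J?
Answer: 3891701/3582 ≈ 1086.5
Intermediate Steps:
T(A, t) = 358 + t + 2*A (T(A, t) = (A + t) + (358 + A) = 358 + t + 2*A)
S = 87617/3582 (S = -262851/(-10746) = -262851*(-1/10746) = 87617/3582 ≈ 24.460)
S + T(Z(15, 21), 674) = 87617/3582 + (358 + 674 + 2*15) = 87617/3582 + (358 + 674 + 30) = 87617/3582 + 1062 = 3891701/3582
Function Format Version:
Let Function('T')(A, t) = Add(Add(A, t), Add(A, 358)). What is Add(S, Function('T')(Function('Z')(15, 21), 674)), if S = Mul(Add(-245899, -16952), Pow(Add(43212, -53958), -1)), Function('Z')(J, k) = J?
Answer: Rational(3891701, 3582) ≈ 1086.5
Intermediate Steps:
Function('T')(A, t) = Add(358, t, Mul(2, A)) (Function('T')(A, t) = Add(Add(A, t), Add(358, A)) = Add(358, t, Mul(2, A)))
S = Rational(87617, 3582) (S = Mul(-262851, Pow(-10746, -1)) = Mul(-262851, Rational(-1, 10746)) = Rational(87617, 3582) ≈ 24.460)
Add(S, Function('T')(Function('Z')(15, 21), 674)) = Add(Rational(87617, 3582), Add(358, 674, Mul(2, 15))) = Add(Rational(87617, 3582), Add(358, 674, 30)) = Add(Rational(87617, 3582), 1062) = Rational(3891701, 3582)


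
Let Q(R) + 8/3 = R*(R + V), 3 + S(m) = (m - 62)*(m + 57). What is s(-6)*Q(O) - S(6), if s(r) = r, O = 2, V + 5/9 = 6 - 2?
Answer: 10445/3 ≈ 3481.7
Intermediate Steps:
V = 31/9 (V = -5/9 + (6 - 2) = -5/9 + 4 = 31/9 ≈ 3.4444)
S(m) = -3 + (-62 + m)*(57 + m) (S(m) = -3 + (m - 62)*(m + 57) = -3 + (-62 + m)*(57 + m))
Q(R) = -8/3 + R*(31/9 + R) (Q(R) = -8/3 + R*(R + 31/9) = -8/3 + R*(31/9 + R))
s(-6)*Q(O) - S(6) = -6*(-8/3 + 2² + (31/9)*2) - (-3537 + 6² - 5*6) = -6*(-8/3 + 4 + 62/9) - (-3537 + 36 - 30) = -6*74/9 - 1*(-3531) = -148/3 + 3531 = 10445/3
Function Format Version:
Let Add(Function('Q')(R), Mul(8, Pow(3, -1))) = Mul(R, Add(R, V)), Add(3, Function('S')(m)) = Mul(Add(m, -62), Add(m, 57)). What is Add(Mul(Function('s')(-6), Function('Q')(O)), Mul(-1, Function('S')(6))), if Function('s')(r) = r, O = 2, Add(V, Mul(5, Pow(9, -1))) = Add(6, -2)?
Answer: Rational(10445, 3) ≈ 3481.7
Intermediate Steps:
V = Rational(31, 9) (V = Add(Rational(-5, 9), Add(6, -2)) = Add(Rational(-5, 9), 4) = Rational(31, 9) ≈ 3.4444)
Function('S')(m) = Add(-3, Mul(Add(-62, m), Add(57, m))) (Function('S')(m) = Add(-3, Mul(Add(m, -62), Add(m, 57))) = Add(-3, Mul(Add(-62, m), Add(57, m))))
Function('Q')(R) = Add(Rational(-8, 3), Mul(R, Add(Rational(31, 9), R))) (Function('Q')(R) = Add(Rational(-8, 3), Mul(R, Add(R, Rational(31, 9)))) = Add(Rational(-8, 3), Mul(R, Add(Rational(31, 9), R))))
Add(Mul(Function('s')(-6), Function('Q')(O)), Mul(-1, Function('S')(6))) = Add(Mul(-6, Add(Rational(-8, 3), Pow(2, 2), Mul(Rational(31, 9), 2))), Mul(-1, Add(-3537, Pow(6, 2), Mul(-5, 6)))) = Add(Mul(-6, Add(Rational(-8, 3), 4, Rational(62, 9))), Mul(-1, Add(-3537, 36, -30))) = Add(Mul(-6, Rational(74, 9)), Mul(-1, -3531)) = Add(Rational(-148, 3), 3531) = Rational(10445, 3)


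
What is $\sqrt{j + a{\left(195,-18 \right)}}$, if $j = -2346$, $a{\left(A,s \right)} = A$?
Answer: $3 i \sqrt{239} \approx 46.379 i$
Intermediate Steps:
$\sqrt{j + a{\left(195,-18 \right)}} = \sqrt{-2346 + 195} = \sqrt{-2151} = 3 i \sqrt{239}$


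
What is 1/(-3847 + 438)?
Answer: -1/3409 ≈ -0.00029334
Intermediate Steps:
1/(-3847 + 438) = 1/(-3409) = -1/3409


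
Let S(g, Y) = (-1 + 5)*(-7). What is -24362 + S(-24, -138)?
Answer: -24390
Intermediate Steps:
S(g, Y) = -28 (S(g, Y) = 4*(-7) = -28)
-24362 + S(-24, -138) = -24362 - 28 = -24390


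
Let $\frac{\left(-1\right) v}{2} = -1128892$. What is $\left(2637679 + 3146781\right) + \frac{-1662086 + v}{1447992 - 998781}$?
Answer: $\frac{866147885586}{149737} \approx 5.7845 \cdot 10^{6}$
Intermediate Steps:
$v = 2257784$ ($v = \left(-2\right) \left(-1128892\right) = 2257784$)
$\left(2637679 + 3146781\right) + \frac{-1662086 + v}{1447992 - 998781} = \left(2637679 + 3146781\right) + \frac{-1662086 + 2257784}{1447992 - 998781} = 5784460 + \frac{595698}{449211} = 5784460 + 595698 \cdot \frac{1}{449211} = 5784460 + \frac{198566}{149737} = \frac{866147885586}{149737}$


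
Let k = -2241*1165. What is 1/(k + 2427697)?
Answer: -1/183068 ≈ -5.4625e-6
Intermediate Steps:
k = -2610765
1/(k + 2427697) = 1/(-2610765 + 2427697) = 1/(-183068) = -1/183068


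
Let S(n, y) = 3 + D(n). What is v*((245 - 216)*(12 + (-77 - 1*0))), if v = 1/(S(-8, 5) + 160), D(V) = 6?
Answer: -145/13 ≈ -11.154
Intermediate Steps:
S(n, y) = 9 (S(n, y) = 3 + 6 = 9)
v = 1/169 (v = 1/(9 + 160) = 1/169 ≈ 0.0059172)
v*((245 - 216)*(12 + (-77 - 1*0))) = ((245 - 216)*(12 + (-77 - 1*0)))/169 = (29*(12 + (-77 + 0)))/169 = (29*(12 - 77))/169 = (29*(-65))/169 = (1/169)*(-1885) = -145/13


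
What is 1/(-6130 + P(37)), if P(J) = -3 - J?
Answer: -1/6170 ≈ -0.00016207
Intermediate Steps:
1/(-6130 + P(37)) = 1/(-6130 + (-3 - 1*37)) = 1/(-6130 + (-3 - 37)) = 1/(-6130 - 40) = 1/(-6170) = -1/6170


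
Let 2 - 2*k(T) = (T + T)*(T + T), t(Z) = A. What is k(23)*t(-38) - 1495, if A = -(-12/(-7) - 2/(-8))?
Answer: 2325/4 ≈ 581.25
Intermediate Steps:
A = -55/28 (A = -(-12*(-⅐) - 2*(-⅛)) = -(12/7 + ¼) = -1*55/28 = -55/28 ≈ -1.9643)
t(Z) = -55/28
k(T) = 1 - 2*T² (k(T) = 1 - (T + T)*(T + T)/2 = 1 - 2*T*2*T/2 = 1 - 2*T²)
k(23)*t(-38) - 1495 = (1 - 2*23²)*(-55/28) - 1495 = (1 - 2*529)*(-55/28) - 1495 = (1 - 1058)*(-55/28) - 1495 = -1057*(-55/28) - 1495 = 8305/4 - 1495 = 2325/4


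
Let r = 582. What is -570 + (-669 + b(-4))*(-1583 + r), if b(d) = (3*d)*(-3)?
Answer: 633063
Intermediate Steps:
b(d) = -9*d
-570 + (-669 + b(-4))*(-1583 + r) = -570 + (-669 - 9*(-4))*(-1583 + 582) = -570 + (-669 + 36)*(-1001) = -570 - 633*(-1001) = -570 + 633633 = 633063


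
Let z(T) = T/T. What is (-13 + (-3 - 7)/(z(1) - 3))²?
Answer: 64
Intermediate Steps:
z(T) = 1
(-13 + (-3 - 7)/(z(1) - 3))² = (-13 + (-3 - 7)/(1 - 3))² = (-13 - 10/(-2))² = (-13 - 10*(-½))² = (-13 + 5)² = (-8)² = 64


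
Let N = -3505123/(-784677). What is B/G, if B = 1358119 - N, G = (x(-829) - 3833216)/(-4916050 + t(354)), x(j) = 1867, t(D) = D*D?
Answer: 5105395337365880960/3006371439273 ≈ 1.6982e+6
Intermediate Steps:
t(D) = D²
N = 3505123/784677 (N = -3505123*(-1/784677) = 3505123/784677 ≈ 4.4670)
G = 3831349/4790734 (G = (1867 - 3833216)/(-4916050 + 354²) = -3831349/(-4916050 + 125316) = -3831349/(-4790734) = -3831349*(-1/4790734) = 3831349/4790734 ≈ 0.79974)
B = 1065681237440/784677 (B = 1358119 - 1*3505123/784677 = 1358119 - 3505123/784677 = 1065681237440/784677 ≈ 1.3581e+6)
B/G = 1065681237440/(784677*(3831349/4790734)) = (1065681237440/784677)*(4790734/3831349) = 5105395337365880960/3006371439273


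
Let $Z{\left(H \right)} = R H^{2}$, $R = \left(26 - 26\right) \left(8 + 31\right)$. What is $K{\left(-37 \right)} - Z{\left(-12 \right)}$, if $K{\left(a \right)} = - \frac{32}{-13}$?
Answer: $\frac{32}{13} \approx 2.4615$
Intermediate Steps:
$K{\left(a \right)} = \frac{32}{13}$ ($K{\left(a \right)} = \left(-32\right) \left(- \frac{1}{13}\right) = \frac{32}{13}$)
$R = 0$ ($R = 0 \cdot 39 = 0$)
$Z{\left(H \right)} = 0$ ($Z{\left(H \right)} = 0 H^{2} = 0$)
$K{\left(-37 \right)} - Z{\left(-12 \right)} = \frac{32}{13} - 0 = \frac{32}{13} + 0 = \frac{32}{13}$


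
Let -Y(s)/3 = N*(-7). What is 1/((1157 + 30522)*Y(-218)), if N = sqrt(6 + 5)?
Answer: sqrt(11)/7317849 ≈ 4.5322e-7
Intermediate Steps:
N = sqrt(11) ≈ 3.3166
Y(s) = 21*sqrt(11) (Y(s) = -3*sqrt(11)*(-7) = -(-21)*sqrt(11) = 21*sqrt(11))
1/((1157 + 30522)*Y(-218)) = 1/((1157 + 30522)*((21*sqrt(11)))) = (sqrt(11)/231)/31679 = sqrt(11)/7317849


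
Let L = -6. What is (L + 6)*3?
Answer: 0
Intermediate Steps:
(L + 6)*3 = (-6 + 6)*3 = 0*3 = 0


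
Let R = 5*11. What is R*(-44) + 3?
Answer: -2417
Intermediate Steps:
R = 55
R*(-44) + 3 = 55*(-44) + 3 = -2420 + 3 = -2417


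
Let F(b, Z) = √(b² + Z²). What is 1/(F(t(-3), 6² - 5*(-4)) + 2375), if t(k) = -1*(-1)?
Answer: 2375/5637488 - √3137/5637488 ≈ 0.00041135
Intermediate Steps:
t(k) = 1
F(b, Z) = √(Z² + b²)
1/(F(t(-3), 6² - 5*(-4)) + 2375) = 1/(√((6² - 5*(-4))² + 1²) + 2375) = 1/(√((36 + 20)² + 1) + 2375) = 1/(√(56² + 1) + 2375) = 1/(√(3136 + 1) + 2375) = 1/(√3137 + 2375) = 1/(2375 + √3137)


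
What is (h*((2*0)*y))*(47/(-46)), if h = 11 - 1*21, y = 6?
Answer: 0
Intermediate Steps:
h = -10 (h = 11 - 21 = -10)
(h*((2*0)*y))*(47/(-46)) = (-10*2*0*6)*(47/(-46)) = (-0*6)*(47*(-1/46)) = -10*0*(-47/46) = 0*(-47/46) = 0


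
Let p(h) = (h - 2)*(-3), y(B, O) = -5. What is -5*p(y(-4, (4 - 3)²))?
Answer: -105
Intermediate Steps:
p(h) = 6 - 3*h (p(h) = (-2 + h)*(-3) = 6 - 3*h)
-5*p(y(-4, (4 - 3)²)) = -5*(6 - 3*(-5)) = -5*(6 + 15) = -5*21 = -105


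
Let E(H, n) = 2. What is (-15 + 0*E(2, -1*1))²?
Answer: 225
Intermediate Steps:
(-15 + 0*E(2, -1*1))² = (-15 + 0*2)² = (-15 + 0)² = (-15)² = 225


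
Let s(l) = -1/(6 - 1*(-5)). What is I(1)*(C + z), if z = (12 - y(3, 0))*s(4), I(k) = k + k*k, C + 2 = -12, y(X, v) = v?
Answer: -332/11 ≈ -30.182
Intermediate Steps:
C = -14 (C = -2 - 12 = -14)
s(l) = -1/11 (s(l) = -1/(6 + 5) = -1/11)
I(k) = k + k**2
z = -12/11 (z = (12 - 1*0)*(-1/11) = (12 + 0)*(-1/11) = 12*(-1/11) = -12/11 ≈ -1.0909)
I(1)*(C + z) = (1*(1 + 1))*(-14 - 12/11) = (1*2)*(-166/11) = 2*(-166/11) = -332/11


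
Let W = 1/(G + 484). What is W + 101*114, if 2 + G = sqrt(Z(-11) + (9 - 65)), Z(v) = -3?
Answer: 2675658344/232383 - I*sqrt(59)/232383 ≈ 11514.0 - 3.3054e-5*I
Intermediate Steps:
G = -2 + I*sqrt(59) (G = -2 + sqrt(-3 + (9 - 65)) = -2 + sqrt(-3 - 56) = -2 + sqrt(-59) = -2 + I*sqrt(59) ≈ -2.0 + 7.6811*I)
W = 1/(482 + I*sqrt(59)) (W = 1/((-2 + I*sqrt(59)) + 484) = 1/(482 + I*sqrt(59)) ≈ 0.0020742 - 3.305e-5*I)
W + 101*114 = (482/232383 - I*sqrt(59)/232383) + 101*114 = (482/232383 - I*sqrt(59)/232383) + 11514 = 2675658344/232383 - I*sqrt(59)/232383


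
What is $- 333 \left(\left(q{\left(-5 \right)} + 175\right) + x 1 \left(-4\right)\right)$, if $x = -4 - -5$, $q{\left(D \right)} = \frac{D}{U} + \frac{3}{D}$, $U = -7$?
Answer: $- \frac{1994337}{35} \approx -56981.0$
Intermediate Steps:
$q{\left(D \right)} = \frac{3}{D} - \frac{D}{7}$ ($q{\left(D \right)} = \frac{D}{-7} + \frac{3}{D} = D \left(- \frac{1}{7}\right) + \frac{3}{D} = - \frac{D}{7} + \frac{3}{D} = \frac{3}{D} - \frac{D}{7}$)
$x = 1$ ($x = -4 + 5 = 1$)
$- 333 \left(\left(q{\left(-5 \right)} + 175\right) + x 1 \left(-4\right)\right) = - 333 \left(\left(\left(\frac{3}{-5} - - \frac{5}{7}\right) + 175\right) + 1 \cdot 1 \left(-4\right)\right) = - 333 \left(\left(\left(3 \left(- \frac{1}{5}\right) + \frac{5}{7}\right) + 175\right) + 1 \left(-4\right)\right) = - 333 \left(\left(\left(- \frac{3}{5} + \frac{5}{7}\right) + 175\right) - 4\right) = - 333 \left(\left(\frac{4}{35} + 175\right) - 4\right) = - 333 \left(\frac{6129}{35} - 4\right) = \left(-333\right) \frac{5989}{35} = - \frac{1994337}{35}$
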